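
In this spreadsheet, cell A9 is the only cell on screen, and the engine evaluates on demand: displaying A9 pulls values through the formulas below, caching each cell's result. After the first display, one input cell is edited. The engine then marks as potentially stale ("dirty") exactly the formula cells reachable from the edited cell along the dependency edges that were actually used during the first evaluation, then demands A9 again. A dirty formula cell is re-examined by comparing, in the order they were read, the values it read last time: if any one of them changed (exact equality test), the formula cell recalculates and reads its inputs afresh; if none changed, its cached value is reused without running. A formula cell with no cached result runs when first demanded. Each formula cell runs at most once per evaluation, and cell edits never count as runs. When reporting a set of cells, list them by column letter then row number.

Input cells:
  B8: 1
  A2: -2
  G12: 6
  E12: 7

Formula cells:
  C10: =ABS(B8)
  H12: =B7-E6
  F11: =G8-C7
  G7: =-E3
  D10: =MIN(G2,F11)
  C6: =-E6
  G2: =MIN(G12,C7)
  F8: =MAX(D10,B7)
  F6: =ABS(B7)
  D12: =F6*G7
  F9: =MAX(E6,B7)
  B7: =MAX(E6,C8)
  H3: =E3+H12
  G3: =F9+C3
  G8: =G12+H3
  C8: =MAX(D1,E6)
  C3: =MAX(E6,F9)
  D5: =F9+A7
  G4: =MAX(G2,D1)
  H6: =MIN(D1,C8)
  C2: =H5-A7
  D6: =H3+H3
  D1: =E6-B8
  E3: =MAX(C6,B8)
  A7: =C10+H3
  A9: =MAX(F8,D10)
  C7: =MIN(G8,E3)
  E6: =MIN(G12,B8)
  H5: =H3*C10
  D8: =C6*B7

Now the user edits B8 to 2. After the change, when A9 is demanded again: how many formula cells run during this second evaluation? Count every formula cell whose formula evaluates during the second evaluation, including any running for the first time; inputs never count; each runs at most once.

Run set: A9, B7, C6, C7, C8, D1, D10, E3, E6, F8, F11, G2, G8, H3, H12 (15 run).

Initial pass — values computed on the first demand:
  E6 = MIN(6, 1) = 1
  C6 = -(1) = -1
  D1 = 1 - 1 = 0
  C8 = MAX(0, 1) = 1
  B7 = MAX(1, 1) = 1
  E3 = MAX(-1, 1) = 1
  H12 = 1 - 1 = 0
  H3 = 1 + 0 = 1
  G8 = 6 + 1 = 7
  C7 = MIN(7, 1) = 1
  F11 = 7 - 1 = 6
  G2 = MIN(6, 1) = 1
  D10 = MIN(1, 6) = 1
  F8 = MAX(1, 1) = 1
  A9 = MAX(1, 1) = 1

Second demand — change propagation:
  E6: re-runs because B8 1->2; new result 2.
  C6: re-runs because E6 1->2; new result -2.
  D1: re-runs because E6 1->2; B8 1->2; new result 0 (unchanged).
  C8: re-runs because E6 1->2; new result 2.
  B7: re-runs because E6 1->2; C8 1->2; new result 2.
  E3: re-runs because C6 -1->-2; B8 1->2; new result 2.
  H12: re-runs because B7 1->2; E6 1->2; new result 0 (unchanged).
  H3: re-runs because E3 1->2; new result 2.
  G8: re-runs because H3 1->2; new result 8.
  C7: re-runs because G8 7->8; E3 1->2; new result 2.
  F11: re-runs because G8 7->8; C7 1->2; new result 6 (unchanged).
  G2: re-runs because C7 1->2; new result 2.
  D10: re-runs because G2 1->2; new result 2.
  F8: re-runs because D10 1->2; B7 1->2; new result 2.
  A9: re-runs because F8 1->2; D10 1->2; new result 2.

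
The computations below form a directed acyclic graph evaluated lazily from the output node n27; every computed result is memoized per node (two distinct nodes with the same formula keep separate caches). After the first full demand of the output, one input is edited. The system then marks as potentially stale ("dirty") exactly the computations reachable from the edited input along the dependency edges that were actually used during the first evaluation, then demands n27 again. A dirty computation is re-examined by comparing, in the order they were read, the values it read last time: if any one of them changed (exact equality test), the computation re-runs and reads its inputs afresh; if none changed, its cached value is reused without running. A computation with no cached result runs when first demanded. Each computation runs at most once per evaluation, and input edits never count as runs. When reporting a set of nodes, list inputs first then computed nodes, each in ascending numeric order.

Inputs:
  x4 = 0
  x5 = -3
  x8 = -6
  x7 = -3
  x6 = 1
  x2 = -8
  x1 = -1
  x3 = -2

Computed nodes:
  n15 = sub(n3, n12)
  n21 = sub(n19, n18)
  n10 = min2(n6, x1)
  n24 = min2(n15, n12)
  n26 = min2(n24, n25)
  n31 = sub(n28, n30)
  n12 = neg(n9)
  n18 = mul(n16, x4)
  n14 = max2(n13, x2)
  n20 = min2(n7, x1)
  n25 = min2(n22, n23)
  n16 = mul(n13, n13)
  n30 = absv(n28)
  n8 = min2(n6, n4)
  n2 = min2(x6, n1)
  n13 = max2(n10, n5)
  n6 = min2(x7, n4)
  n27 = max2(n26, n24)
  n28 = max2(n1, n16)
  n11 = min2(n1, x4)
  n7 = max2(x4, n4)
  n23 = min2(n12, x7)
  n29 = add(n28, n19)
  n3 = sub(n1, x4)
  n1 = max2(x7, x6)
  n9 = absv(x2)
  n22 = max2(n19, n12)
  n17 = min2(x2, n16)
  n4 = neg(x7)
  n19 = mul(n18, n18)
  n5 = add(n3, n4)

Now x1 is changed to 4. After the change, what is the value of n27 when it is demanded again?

First demand of the output computes:
  n1 = max2(-3, 1) = 1
  n3 = sub(1, 0) = 1
  n4 = neg(-3) = 3
  n5 = add(1, 3) = 4
  n6 = min2(-3, 3) = -3
  n9 = absv(-8) = 8
  n10 = min2(-3, -1) = -3
  n12 = neg(8) = -8
  n13 = max2(-3, 4) = 4
  n15 = sub(1, -8) = 9
  n16 = mul(4, 4) = 16
  n18 = mul(16, 0) = 0
  n19 = mul(0, 0) = 0
  n22 = max2(0, -8) = 0
  n23 = min2(-8, -3) = -8
  n24 = min2(9, -8) = -8
  n25 = min2(0, -8) = -8
  n26 = min2(-8, -8) = -8
  n27 = max2(-8, -8) = -8

After the edit, cleaning proceeds:
  n10: a read changed (x1 -1->4) — executes, giving -3 — identical to its old value.
  n13: dirty, but its reads are unchanged (n10 unchanged, n5 unchanged); cached 4 stands.
  n16: dirty, but its reads are unchanged (n13 unchanged, n13 unchanged); cached 16 stands.
  n18: dirty, but its reads are unchanged (n16 unchanged, x4 unchanged); cached 0 stands.
  n19: dirty, but its reads are unchanged (n18 unchanged, n18 unchanged); cached 0 stands.
  n22: dirty, but its reads are unchanged (n19 unchanged, n12 unchanged); cached 0 stands.
  n25: dirty, but its reads are unchanged (n22 unchanged, n23 unchanged); cached -8 stands.
  n26: dirty, but its reads are unchanged (n24 unchanged, n25 unchanged); cached -8 stands.
  n27: dirty, but its reads are unchanged (n26 unchanged, n24 unchanged); cached -8 stands.

Note the absorption at n10: it re-runs yet its value is the same, leaving the output's value untouched.

Demanding n27 again yields -8.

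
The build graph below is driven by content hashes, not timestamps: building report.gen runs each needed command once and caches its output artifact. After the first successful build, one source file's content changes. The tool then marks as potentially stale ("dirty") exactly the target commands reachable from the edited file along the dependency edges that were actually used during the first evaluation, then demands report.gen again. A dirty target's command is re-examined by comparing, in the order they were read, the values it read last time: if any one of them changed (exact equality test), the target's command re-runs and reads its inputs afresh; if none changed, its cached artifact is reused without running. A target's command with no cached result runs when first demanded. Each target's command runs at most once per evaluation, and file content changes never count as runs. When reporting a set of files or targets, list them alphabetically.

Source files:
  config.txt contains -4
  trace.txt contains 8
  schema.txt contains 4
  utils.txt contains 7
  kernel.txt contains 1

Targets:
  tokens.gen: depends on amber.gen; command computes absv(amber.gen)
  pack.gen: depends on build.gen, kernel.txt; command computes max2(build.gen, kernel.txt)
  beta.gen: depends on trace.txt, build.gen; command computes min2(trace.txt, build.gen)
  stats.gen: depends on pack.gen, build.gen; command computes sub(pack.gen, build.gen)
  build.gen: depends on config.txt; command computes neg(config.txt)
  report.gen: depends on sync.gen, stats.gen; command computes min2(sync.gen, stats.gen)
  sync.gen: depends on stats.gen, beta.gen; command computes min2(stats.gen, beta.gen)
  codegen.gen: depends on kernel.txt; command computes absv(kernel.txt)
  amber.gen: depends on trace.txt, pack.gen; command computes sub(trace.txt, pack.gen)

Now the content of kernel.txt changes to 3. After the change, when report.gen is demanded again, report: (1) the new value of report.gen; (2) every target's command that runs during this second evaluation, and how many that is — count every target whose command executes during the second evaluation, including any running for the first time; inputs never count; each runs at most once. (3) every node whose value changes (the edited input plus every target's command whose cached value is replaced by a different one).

Initial pass — values computed on the first demand:
  build.gen = neg(-4) = 4
  beta.gen = min2(8, 4) = 4
  pack.gen = max2(4, 1) = 4
  stats.gen = sub(4, 4) = 0
  sync.gen = min2(0, 4) = 0
  report.gen = min2(0, 0) = 0

Second demand — change propagation:
  pack.gen: re-runs because kernel.txt 1->3; new result 4 (unchanged).
  stats.gen: re-examined; everything it read last time is the same (pack.gen unchanged, build.gen unchanged) — cache 0 kept, no run.
  sync.gen: re-examined; everything it read last time is the same (stats.gen unchanged, beta.gen unchanged) — cache 0 kept, no run.
  report.gen: re-examined; everything it read last time is the same (sync.gen unchanged, stats.gen unchanged) — cache 0 kept, no run.

The important point: pack.gen recomputes to an identical value, and the output ends up unchanged.

report.gen now evaluates to 0.
Run set: pack.gen (1 run).
Changed values: kernel.txt.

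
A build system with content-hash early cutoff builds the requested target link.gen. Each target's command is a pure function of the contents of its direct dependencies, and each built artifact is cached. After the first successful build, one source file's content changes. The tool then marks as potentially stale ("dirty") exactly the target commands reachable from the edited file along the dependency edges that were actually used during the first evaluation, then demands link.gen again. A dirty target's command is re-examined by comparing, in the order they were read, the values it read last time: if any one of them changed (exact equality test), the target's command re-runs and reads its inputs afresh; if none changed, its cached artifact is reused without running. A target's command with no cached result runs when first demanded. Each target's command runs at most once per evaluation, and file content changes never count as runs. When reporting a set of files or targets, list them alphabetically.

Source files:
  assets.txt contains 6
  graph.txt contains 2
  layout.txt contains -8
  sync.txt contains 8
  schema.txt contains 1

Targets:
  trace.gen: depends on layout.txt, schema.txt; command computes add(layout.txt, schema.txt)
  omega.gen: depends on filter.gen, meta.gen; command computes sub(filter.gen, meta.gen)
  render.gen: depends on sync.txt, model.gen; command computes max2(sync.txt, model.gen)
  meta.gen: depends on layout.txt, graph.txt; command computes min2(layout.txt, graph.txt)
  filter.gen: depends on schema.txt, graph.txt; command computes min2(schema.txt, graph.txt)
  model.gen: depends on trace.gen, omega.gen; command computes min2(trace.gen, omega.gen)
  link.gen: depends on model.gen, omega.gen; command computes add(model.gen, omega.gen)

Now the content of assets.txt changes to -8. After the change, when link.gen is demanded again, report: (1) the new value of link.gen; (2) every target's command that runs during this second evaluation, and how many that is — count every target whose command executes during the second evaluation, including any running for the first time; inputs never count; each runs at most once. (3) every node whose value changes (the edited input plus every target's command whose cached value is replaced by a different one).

First evaluation (everything demanded from the output):
  filter.gen = min2(1, 2) = 1
  meta.gen = min2(-8, 2) = -8
  omega.gen = sub(1, -8) = 9
  trace.gen = add(-8, 1) = -7
  model.gen = min2(-7, 9) = -7
  link.gen = add(-7, 9) = 2

Propagation after the edit:
  assets.txt feeds no computation that the output demands — nothing is marked dirty and nothing runs.

Key observation: assets.txt is never demanded by the output, so the edit triggers no recomputation at all.

New value of link.gen: 2.
Target commands that run: none — 0 in total.
Values that change: assets.txt.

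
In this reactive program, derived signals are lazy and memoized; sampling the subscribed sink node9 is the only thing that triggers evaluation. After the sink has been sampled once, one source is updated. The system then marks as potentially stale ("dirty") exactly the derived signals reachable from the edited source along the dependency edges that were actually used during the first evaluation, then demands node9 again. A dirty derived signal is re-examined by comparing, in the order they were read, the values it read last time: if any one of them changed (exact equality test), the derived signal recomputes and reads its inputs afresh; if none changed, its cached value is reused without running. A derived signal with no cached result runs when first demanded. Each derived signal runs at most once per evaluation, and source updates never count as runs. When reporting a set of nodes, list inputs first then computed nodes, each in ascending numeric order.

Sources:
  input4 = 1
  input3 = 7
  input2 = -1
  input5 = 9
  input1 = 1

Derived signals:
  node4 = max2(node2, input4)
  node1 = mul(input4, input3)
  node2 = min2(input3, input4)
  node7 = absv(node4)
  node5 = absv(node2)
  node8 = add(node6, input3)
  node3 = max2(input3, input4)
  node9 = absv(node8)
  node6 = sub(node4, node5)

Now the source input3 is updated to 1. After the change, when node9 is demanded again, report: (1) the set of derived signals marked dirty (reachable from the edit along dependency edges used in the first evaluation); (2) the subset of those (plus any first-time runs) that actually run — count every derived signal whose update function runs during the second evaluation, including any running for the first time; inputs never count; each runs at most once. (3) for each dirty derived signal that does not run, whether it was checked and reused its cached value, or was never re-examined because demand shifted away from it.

The edit dirties: node2, node4, node5, node6, node8, node9.
3 derived signals run: node2, node8, node9.
Cache hits after checking: node4, node5, node6.
Note where the cutoff bites: node4 is checked, finds nothing changed, and keeps its cache.

First demand of the output computes:
  node2 = min2(7, 1) = 1
  node4 = max2(1, 1) = 1
  node5 = absv(1) = 1
  node6 = sub(1, 1) = 0
  node8 = add(0, 7) = 7
  node9 = absv(7) = 7

After the edit, cleaning proceeds:
  node2: a read changed (input3 7->1) — executes, giving 1 — identical to its old value.
  node4: dirty, but its reads are unchanged (node2 unchanged, input4 unchanged); cached 1 stands.
  node5: dirty, but its reads are unchanged (node2 unchanged); cached 1 stands.
  node6: dirty, but its reads are unchanged (node4 unchanged, node5 unchanged); cached 0 stands.
  node8: a read changed (input3 7->1) — executes, giving 1.
  node9: a read changed (node8 7->1) — executes, giving 1.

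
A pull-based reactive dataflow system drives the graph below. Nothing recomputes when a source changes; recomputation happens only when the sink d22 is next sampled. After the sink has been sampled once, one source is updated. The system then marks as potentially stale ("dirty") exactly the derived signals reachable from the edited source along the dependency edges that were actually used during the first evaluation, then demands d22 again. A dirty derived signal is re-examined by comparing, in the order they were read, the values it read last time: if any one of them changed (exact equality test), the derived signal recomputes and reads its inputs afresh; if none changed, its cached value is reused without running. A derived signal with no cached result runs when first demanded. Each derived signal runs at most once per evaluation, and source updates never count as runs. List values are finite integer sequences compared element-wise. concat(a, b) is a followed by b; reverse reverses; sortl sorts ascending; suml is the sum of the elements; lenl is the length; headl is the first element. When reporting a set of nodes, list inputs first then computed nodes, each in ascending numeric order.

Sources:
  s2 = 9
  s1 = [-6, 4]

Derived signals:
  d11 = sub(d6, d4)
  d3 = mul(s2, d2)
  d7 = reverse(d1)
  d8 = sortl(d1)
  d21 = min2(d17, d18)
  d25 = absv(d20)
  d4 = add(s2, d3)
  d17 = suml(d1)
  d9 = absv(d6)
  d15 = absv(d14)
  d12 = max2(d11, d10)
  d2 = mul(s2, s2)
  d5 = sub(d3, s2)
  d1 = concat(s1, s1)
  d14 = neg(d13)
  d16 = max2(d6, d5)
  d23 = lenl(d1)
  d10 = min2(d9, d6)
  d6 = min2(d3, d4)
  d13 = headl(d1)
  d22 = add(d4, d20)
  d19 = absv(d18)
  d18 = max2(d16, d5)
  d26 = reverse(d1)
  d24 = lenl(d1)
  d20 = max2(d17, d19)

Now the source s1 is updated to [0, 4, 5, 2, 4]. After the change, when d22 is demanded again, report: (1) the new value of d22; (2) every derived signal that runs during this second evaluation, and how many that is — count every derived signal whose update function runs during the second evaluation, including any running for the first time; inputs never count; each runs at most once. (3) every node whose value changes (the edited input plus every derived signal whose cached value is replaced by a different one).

New value of d22: 1467.
Derived signals that run: d1, d17, d20 — 3 in total.
Values that change: s1, d1, d17.
Key observation: the change is absorbed at d20 — it re-runs but produces the same value, and the output's value is unchanged.

First evaluation (everything demanded from the output):
  d1 = concat([-6, 4], [-6, 4]) = [-6, 4, -6, 4]
  d2 = mul(9, 9) = 81
  d3 = mul(9, 81) = 729
  d4 = add(9, 729) = 738
  d5 = sub(729, 9) = 720
  d6 = min2(729, 738) = 729
  d16 = max2(729, 720) = 729
  d17 = suml([-6, 4, -6, 4]) = -4
  d18 = max2(729, 720) = 729
  d19 = absv(729) = 729
  d20 = max2(-4, 729) = 729
  d22 = add(738, 729) = 1467

Propagation after the edit:
  d1: runs — s1 [-6, 4]->[0, 4, 5, 2, 4]; s1 [-6, 4]->[0, 4, 5, 2, 4]; result [0, 4, 5, 2, 4, 0, 4, 5, 2, 4].
  d17: runs — d1 [-6, 4, -6, 4]->[0, 4, 5, 2, 4, 0, 4, 5, 2, 4]; result 30.
  d20: runs — d17 -4->30; result 729 (same value as before).
  d22: checked — values it read are unchanged (d4 unchanged, d20 unchanged); reused cached 1467 without running.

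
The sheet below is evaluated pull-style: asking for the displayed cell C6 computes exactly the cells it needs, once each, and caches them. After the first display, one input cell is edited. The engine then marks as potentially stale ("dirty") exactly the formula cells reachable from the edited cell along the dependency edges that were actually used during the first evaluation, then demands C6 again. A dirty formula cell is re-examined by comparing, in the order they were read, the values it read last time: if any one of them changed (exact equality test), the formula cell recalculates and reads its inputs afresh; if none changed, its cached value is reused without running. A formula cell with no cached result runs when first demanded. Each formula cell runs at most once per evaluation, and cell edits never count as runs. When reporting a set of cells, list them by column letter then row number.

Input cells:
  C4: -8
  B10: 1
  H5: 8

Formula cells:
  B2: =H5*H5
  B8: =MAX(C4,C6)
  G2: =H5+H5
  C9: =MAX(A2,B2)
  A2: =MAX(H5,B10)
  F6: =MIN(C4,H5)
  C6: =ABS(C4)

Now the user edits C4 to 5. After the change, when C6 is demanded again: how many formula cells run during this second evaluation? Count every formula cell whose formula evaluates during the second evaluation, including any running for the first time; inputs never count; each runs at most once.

First demand of the output computes:
  C6 = ABS(-8) = 8

After the edit, cleaning proceeds:
  C6: a read changed (C4 -8->5) — executes, giving 5.

1 formula cells run: C6.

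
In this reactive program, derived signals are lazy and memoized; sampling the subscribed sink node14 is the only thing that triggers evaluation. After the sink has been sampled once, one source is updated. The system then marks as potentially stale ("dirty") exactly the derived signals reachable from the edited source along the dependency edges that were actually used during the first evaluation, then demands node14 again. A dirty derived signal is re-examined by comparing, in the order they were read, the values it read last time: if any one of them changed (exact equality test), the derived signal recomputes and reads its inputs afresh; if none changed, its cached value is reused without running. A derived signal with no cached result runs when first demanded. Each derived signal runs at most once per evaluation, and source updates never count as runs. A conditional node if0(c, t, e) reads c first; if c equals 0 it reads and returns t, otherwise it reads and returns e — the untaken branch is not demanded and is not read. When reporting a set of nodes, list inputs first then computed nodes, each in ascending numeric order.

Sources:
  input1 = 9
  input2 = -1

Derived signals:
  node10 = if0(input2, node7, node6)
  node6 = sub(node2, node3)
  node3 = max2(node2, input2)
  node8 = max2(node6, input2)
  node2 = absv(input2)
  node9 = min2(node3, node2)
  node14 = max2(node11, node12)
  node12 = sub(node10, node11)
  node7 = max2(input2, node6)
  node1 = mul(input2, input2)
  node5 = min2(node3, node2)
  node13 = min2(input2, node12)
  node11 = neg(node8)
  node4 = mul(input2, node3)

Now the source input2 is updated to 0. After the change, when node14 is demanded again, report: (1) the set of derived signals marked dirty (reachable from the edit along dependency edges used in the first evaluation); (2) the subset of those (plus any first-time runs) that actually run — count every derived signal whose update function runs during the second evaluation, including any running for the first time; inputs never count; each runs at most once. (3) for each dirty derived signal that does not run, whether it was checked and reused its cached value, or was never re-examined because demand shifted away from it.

First demand of the output computes:
  node2 = absv(-1) = 1
  node3 = max2(1, -1) = 1
  node6 = sub(1, 1) = 0
  node8 = max2(0, -1) = 0
  node10 = if0(input2=-1 -> else branch node6) = 0
  node11 = neg(0) = 0
  node12 = sub(0, 0) = 0
  node14 = max2(0, 0) = 0

After the edit, cleaning proceeds:
  node2: a read changed (input2 -1->0) — executes, giving 0.
  node3: a read changed (node2 1->0; input2 -1->0) — executes, giving 0.
  node6: a read changed (node2 1->0; node3 1->0) — executes, giving 0 — identical to its old value.
  node7: had never run; runs now, result 0.
  node8: a read changed (input2 -1->0) — executes, giving 0 — identical to its old value.
  node10: a read changed (input2 -1->0) — executes, giving 0 — identical to its old value.
  node11: dirty, but its reads are unchanged (node8 unchanged); cached 0 stands.
  node12: dirty, but its reads are unchanged (node10 unchanged, node11 unchanged); cached 0 stands.
  node14: dirty, but its reads are unchanged (node11 unchanged, node12 unchanged); cached 0 stands.

Note the branch switch — node7 had no cache and runs now for the first time.

The edit dirties: node2, node3, node6, node8, node10, node11, node12, node14.
6 derived signals run: node2, node3, node6, node7, node8, node10.
Cache hits after checking: node11, node12, node14.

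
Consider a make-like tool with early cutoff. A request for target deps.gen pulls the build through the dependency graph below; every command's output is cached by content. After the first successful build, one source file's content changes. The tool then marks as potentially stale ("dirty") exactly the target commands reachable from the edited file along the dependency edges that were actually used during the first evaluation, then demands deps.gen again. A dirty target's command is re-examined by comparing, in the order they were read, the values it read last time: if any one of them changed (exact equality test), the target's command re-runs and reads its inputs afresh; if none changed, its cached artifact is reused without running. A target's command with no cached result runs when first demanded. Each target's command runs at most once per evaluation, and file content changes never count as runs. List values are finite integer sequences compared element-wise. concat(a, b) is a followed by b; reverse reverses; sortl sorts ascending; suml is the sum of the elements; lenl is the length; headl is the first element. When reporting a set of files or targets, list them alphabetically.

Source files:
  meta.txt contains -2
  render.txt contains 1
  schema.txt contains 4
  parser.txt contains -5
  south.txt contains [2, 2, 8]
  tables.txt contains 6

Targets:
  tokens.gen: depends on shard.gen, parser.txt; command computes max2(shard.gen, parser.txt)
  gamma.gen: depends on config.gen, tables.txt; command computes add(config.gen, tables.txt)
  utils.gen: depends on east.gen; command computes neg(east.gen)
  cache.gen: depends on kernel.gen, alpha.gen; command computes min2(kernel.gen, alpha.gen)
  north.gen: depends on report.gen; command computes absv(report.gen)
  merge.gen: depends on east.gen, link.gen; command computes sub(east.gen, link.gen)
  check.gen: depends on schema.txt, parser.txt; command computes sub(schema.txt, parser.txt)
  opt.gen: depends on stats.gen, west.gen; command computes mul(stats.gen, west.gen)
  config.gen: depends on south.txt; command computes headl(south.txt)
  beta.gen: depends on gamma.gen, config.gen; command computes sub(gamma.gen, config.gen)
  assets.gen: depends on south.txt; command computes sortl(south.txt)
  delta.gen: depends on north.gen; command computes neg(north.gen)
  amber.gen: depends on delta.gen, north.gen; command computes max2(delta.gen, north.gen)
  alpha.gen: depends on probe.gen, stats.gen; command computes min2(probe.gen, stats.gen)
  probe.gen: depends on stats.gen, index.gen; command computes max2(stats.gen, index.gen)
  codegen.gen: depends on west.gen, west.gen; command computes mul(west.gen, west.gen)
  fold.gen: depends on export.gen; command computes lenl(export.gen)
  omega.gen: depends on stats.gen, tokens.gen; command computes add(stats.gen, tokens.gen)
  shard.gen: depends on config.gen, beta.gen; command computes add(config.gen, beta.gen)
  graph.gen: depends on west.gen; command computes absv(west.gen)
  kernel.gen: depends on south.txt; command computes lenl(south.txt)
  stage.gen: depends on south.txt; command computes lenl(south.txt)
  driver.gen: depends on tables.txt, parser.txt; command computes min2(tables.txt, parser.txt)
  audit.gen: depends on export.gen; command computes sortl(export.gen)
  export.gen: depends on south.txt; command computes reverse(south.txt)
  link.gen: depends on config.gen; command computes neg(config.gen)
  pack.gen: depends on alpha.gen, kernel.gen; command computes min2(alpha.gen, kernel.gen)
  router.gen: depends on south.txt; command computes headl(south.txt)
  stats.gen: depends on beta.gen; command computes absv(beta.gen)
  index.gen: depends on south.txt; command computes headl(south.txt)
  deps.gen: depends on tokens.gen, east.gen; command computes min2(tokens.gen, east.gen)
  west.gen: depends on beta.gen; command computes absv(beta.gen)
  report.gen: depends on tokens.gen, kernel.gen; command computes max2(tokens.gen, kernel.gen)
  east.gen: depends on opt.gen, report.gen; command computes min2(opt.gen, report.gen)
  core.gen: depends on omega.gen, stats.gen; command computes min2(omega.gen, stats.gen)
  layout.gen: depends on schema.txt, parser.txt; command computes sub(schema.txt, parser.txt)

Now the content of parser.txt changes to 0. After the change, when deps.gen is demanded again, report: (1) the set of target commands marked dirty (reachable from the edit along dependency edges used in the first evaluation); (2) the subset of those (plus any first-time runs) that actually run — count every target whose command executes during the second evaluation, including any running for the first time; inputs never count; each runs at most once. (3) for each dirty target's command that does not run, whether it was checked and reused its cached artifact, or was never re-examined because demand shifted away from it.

The edit dirties: deps.gen, east.gen, report.gen, tokens.gen.
1 target commands run: tokens.gen.
Cache hits after checking: deps.gen, east.gen, report.gen.
Note the absorption at tokens.gen: it re-runs yet its value is the same, leaving the output's value untouched.

First demand of the output computes:
  config.gen = headl([2, 2, 8]) = 2
  gamma.gen = add(2, 6) = 8
  beta.gen = sub(8, 2) = 6
  kernel.gen = lenl([2, 2, 8]) = 3
  shard.gen = add(2, 6) = 8
  stats.gen = absv(6) = 6
  tokens.gen = max2(8, -5) = 8
  report.gen = max2(8, 3) = 8
  west.gen = absv(6) = 6
  opt.gen = mul(6, 6) = 36
  east.gen = min2(36, 8) = 8
  deps.gen = min2(8, 8) = 8

After the edit, cleaning proceeds:
  tokens.gen: a read changed (parser.txt -5->0) — executes, giving 8 — identical to its old value.
  report.gen: dirty, but its reads are unchanged (tokens.gen unchanged, kernel.gen unchanged); cached 8 stands.
  east.gen: dirty, but its reads are unchanged (opt.gen unchanged, report.gen unchanged); cached 8 stands.
  deps.gen: dirty, but its reads are unchanged (tokens.gen unchanged, east.gen unchanged); cached 8 stands.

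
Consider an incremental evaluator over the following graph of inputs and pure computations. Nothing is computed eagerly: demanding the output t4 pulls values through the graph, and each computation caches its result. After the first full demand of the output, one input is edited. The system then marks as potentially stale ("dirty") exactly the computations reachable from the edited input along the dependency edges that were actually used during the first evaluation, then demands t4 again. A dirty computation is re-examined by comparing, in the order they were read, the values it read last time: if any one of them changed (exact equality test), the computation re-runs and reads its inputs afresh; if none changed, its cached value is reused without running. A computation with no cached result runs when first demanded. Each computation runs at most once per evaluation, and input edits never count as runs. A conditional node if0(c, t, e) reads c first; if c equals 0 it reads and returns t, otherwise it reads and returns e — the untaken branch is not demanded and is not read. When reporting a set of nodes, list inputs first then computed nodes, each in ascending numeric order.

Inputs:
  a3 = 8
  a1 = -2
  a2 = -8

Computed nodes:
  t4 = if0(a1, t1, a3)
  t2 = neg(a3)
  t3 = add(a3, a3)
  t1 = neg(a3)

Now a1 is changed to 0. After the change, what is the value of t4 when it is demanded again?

Initial pass — values computed on the first demand:
  t4 = if0(a1=-2 -> else branch a3) = 8

Second demand — change propagation:
  t1: newly demanded (no cache) — executes and yields -8.
  t4: re-runs because a1 -2->0; new result -8.

The important point: the flipped condition pulls in fresh nodes; t1 runs for the first time.

t4 now evaluates to -8.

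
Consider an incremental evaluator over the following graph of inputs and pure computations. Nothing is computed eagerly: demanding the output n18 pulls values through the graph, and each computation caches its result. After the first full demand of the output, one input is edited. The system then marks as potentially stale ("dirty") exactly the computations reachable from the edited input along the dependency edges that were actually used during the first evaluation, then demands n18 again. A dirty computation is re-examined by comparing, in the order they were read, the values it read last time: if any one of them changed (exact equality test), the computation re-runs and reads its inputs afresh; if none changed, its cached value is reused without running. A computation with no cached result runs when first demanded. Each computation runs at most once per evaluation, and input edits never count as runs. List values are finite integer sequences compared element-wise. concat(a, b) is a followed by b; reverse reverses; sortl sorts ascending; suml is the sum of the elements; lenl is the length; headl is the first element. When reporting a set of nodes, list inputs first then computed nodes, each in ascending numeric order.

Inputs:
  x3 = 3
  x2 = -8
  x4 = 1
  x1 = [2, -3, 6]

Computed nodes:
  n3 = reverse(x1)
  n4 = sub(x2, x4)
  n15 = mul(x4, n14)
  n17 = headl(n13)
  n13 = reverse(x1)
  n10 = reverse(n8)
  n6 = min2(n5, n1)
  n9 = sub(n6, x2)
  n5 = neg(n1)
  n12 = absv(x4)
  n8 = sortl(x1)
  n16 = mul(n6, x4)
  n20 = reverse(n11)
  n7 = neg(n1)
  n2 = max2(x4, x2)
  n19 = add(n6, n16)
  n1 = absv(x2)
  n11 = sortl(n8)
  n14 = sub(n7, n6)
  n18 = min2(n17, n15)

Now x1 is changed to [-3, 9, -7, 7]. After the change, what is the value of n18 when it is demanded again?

Initial pass — values computed on the first demand:
  n1 = absv(-8) = 8
  n5 = neg(8) = -8
  n6 = min2(-8, 8) = -8
  n7 = neg(8) = -8
  n13 = reverse([2, -3, 6]) = [6, -3, 2]
  n14 = sub(-8, -8) = 0
  n15 = mul(1, 0) = 0
  n17 = headl([6, -3, 2]) = 6
  n18 = min2(6, 0) = 0

Second demand — change propagation:
  n13: re-runs because x1 [2, -3, 6]->[-3, 9, -7, 7]; new result [7, -7, 9, -3].
  n17: re-runs because n13 [6, -3, 2]->[7, -7, 9, -3]; new result 7.
  n18: re-runs because n17 6->7; new result 0 (unchanged).

n18 now evaluates to 0.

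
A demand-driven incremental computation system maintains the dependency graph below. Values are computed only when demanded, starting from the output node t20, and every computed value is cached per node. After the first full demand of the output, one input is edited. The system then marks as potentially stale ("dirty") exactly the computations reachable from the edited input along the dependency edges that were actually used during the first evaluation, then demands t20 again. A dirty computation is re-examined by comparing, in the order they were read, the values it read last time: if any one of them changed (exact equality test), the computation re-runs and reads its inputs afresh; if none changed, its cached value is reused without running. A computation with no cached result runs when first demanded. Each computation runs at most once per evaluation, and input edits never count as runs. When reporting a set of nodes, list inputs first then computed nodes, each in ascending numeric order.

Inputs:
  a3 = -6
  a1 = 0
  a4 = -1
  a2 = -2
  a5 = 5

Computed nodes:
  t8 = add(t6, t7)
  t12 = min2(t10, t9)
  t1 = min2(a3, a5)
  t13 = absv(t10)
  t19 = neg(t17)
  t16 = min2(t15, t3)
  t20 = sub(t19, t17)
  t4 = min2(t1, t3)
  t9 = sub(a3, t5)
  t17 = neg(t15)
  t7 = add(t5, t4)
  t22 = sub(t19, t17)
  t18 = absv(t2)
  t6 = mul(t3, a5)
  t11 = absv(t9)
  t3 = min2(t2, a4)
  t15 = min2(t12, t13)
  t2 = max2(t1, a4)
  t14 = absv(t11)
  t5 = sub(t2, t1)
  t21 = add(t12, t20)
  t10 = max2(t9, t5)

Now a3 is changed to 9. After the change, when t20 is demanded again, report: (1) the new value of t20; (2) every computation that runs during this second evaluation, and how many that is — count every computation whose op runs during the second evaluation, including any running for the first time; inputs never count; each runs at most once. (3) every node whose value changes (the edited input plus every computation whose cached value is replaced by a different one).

First evaluation (everything demanded from the output):
  t1 = min2(-6, 5) = -6
  t2 = max2(-6, -1) = -1
  t5 = sub(-1, -6) = 5
  t9 = sub(-6, 5) = -11
  t10 = max2(-11, 5) = 5
  t12 = min2(5, -11) = -11
  t13 = absv(5) = 5
  t15 = min2(-11, 5) = -11
  t17 = neg(-11) = 11
  t19 = neg(11) = -11
  t20 = sub(-11, 11) = -22

Propagation after the edit:
  t1: runs — a3 -6->9; result 5.
  t2: runs — t1 -6->5; result 5.
  t5: runs — t2 -1->5; t1 -6->5; result 0.
  t9: runs — a3 -6->9; t5 5->0; result 9.
  t10: runs — t9 -11->9; t5 5->0; result 9.
  t12: runs — t10 5->9; t9 -11->9; result 9.
  t13: runs — t10 5->9; result 9.
  t15: runs — t12 -11->9; t13 5->9; result 9.
  t17: runs — t15 -11->9; result -9.
  t19: runs — t17 11->-9; result 9.
  t20: runs — t19 -11->9; t17 11->-9; result 18.

New value of t20: 18.
Computations that run: t1, t2, t5, t9, t10, t12, t13, t15, t17, t19, t20 — 11 in total.
Values that change: a3, t1, t2, t5, t9, t10, t12, t13, t15, t17, t19, t20.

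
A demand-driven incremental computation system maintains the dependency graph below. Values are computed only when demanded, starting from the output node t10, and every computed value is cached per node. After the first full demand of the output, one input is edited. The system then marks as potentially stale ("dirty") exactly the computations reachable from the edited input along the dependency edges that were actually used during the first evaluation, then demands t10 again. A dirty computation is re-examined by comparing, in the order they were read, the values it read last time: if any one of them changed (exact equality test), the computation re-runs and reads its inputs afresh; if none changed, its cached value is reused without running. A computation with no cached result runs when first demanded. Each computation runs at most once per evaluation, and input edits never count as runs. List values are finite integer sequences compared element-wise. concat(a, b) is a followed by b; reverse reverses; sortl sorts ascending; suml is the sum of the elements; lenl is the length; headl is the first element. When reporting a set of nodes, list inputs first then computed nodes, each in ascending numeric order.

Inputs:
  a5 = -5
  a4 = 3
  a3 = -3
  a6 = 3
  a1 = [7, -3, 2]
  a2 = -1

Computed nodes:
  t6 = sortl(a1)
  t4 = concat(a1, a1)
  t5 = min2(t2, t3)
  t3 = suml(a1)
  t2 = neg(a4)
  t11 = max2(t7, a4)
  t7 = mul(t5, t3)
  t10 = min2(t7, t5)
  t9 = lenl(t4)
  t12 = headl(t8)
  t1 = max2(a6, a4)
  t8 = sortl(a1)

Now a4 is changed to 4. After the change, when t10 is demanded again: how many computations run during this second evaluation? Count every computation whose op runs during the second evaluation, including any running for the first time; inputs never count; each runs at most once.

Computations that run: t2, t5, t7, t10 — 4 in total.

First evaluation (everything demanded from the output):
  t2 = neg(3) = -3
  t3 = suml([7, -3, 2]) = 6
  t5 = min2(-3, 6) = -3
  t7 = mul(-3, 6) = -18
  t10 = min2(-18, -3) = -18

Propagation after the edit:
  t2: runs — a4 3->4; result -4.
  t5: runs — t2 -3->-4; result -4.
  t7: runs — t5 -3->-4; result -24.
  t10: runs — t7 -18->-24; t5 -3->-4; result -24.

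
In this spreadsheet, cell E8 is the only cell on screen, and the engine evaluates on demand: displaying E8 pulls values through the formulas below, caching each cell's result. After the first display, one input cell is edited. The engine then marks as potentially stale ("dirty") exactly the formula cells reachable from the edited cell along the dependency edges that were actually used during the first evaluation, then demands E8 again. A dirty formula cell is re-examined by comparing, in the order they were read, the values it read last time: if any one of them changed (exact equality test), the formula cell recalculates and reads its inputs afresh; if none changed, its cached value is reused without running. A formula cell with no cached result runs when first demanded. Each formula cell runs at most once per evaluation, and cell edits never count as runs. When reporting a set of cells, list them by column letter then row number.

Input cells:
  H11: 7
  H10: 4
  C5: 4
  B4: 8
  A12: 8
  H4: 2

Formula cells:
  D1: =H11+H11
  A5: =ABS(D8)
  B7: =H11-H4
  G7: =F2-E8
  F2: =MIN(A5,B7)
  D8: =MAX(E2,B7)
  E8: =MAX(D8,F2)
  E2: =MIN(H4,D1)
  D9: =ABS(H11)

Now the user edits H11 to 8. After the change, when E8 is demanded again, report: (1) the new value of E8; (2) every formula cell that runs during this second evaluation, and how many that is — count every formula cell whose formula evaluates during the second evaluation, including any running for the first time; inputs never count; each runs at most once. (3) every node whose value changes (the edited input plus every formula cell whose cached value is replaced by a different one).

Initial pass — values computed on the first demand:
  B7 = 7 - 2 = 5
  D1 = 7 + 7 = 14
  E2 = MIN(2, 14) = 2
  D8 = MAX(2, 5) = 5
  A5 = ABS(5) = 5
  F2 = MIN(5, 5) = 5
  E8 = MAX(5, 5) = 5

Second demand — change propagation:
  B7: re-runs because H11 7->8; new result 6.
  D1: re-runs because H11 7->8; H11 7->8; new result 16.
  E2: re-runs because D1 14->16; new result 2 (unchanged).
  D8: re-runs because B7 5->6; new result 6.
  A5: re-runs because D8 5->6; new result 6.
  F2: re-runs because A5 5->6; B7 5->6; new result 6.
  E8: re-runs because D8 5->6; F2 5->6; new result 6.

E8 now evaluates to 6.
Run set: A5, B7, D1, D8, E2, E8, F2 (7 run).
Changed values: A5, B7, D1, D8, E8, F2, H11.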